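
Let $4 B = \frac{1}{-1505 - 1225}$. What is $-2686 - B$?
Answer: $- \frac{29331119}{10920} \approx -2686.0$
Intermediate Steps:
$B = - \frac{1}{10920}$ ($B = \frac{1}{4 \left(-1505 - 1225\right)} = \frac{1}{4 \left(-2730\right)} = \frac{1}{4} \left(- \frac{1}{2730}\right) = - \frac{1}{10920} \approx -9.1575 \cdot 10^{-5}$)
$-2686 - B = -2686 - - \frac{1}{10920} = -2686 + \frac{1}{10920} = - \frac{29331119}{10920}$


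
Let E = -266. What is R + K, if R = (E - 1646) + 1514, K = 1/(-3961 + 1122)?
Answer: -1129923/2839 ≈ -398.00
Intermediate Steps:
K = -1/2839 (K = 1/(-2839) = -1/2839 ≈ -0.00035224)
R = -398 (R = (-266 - 1646) + 1514 = -1912 + 1514 = -398)
R + K = -398 - 1/2839 = -1129923/2839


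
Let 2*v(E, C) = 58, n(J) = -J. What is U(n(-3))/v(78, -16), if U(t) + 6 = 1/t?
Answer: -17/87 ≈ -0.19540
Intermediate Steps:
v(E, C) = 29 (v(E, C) = (½)*58 = 29)
U(t) = -6 + 1/t
U(n(-3))/v(78, -16) = (-6 + 1/(-1*(-3)))/29 = (-6 + 1/3)*(1/29) = (-6 + ⅓)*(1/29) = -17/3*1/29 = -17/87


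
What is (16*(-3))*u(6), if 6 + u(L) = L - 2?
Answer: 96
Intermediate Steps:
u(L) = -8 + L (u(L) = -6 + (L - 2) = -6 + (-2 + L) = -8 + L)
(16*(-3))*u(6) = (16*(-3))*(-8 + 6) = -48*(-2) = 96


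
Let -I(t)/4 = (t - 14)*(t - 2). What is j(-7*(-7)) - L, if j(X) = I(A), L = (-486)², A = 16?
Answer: -236308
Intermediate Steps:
I(t) = -4*(-14 + t)*(-2 + t) (I(t) = -4*(t - 14)*(t - 2) = -4*(-14 + t)*(-2 + t))
L = 236196
j(X) = -112 (j(X) = -112 - 4*16² + 64*16 = -112 - 4*256 + 1024 = -112 - 1024 + 1024 = -112)
j(-7*(-7)) - L = -112 - 1*236196 = -112 - 236196 = -236308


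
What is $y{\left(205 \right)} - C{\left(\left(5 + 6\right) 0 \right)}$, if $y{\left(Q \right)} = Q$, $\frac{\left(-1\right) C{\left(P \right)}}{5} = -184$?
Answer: $-715$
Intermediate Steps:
$C{\left(P \right)} = 920$ ($C{\left(P \right)} = \left(-5\right) \left(-184\right) = 920$)
$y{\left(205 \right)} - C{\left(\left(5 + 6\right) 0 \right)} = 205 - 920 = -715$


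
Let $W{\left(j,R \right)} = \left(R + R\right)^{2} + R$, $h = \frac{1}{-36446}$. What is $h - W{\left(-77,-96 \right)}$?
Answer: $- \frac{1340046529}{36446} \approx -36768.0$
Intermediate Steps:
$h = - \frac{1}{36446} \approx -2.7438 \cdot 10^{-5}$
$W{\left(j,R \right)} = R + 4 R^{2}$ ($W{\left(j,R \right)} = \left(2 R\right)^{2} + R = 4 R^{2} + R = R + 4 R^{2}$)
$h - W{\left(-77,-96 \right)} = - \frac{1}{36446} - - 96 \left(1 + 4 \left(-96\right)\right) = - \frac{1}{36446} - - 96 \left(1 - 384\right) = - \frac{1}{36446} - \left(-96\right) \left(-383\right) = - \frac{1}{36446} - 36768 = - \frac{1340046529}{36446}$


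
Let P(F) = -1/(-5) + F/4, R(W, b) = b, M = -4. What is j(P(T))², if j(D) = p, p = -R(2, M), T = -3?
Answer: 16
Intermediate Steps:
p = 4 (p = -1*(-4) = 4)
P(F) = ⅕ + F/4 (P(F) = -1*(-⅕) + F*(¼) = ⅕ + F/4)
j(D) = 4
j(P(T))² = 4² = 16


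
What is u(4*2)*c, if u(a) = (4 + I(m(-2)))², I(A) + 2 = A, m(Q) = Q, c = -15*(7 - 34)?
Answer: 0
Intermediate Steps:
c = 405 (c = -15*(-27) = 405)
I(A) = -2 + A
u(a) = 0 (u(a) = (4 + (-2 - 2))² = (4 - 4)² = 0² = 0)
u(4*2)*c = 0*405 = 0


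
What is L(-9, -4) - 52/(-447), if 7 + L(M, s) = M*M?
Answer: 33130/447 ≈ 74.116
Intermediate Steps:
L(M, s) = -7 + M² (L(M, s) = -7 + M*M = -7 + M²)
L(-9, -4) - 52/(-447) = (-7 + (-9)²) - 52/(-447) = (-7 + 81) - 52*(-1/447) = 74 + 52/447 = 33130/447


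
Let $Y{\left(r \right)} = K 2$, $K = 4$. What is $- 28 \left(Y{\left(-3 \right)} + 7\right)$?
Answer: $-420$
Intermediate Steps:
$Y{\left(r \right)} = 8$ ($Y{\left(r \right)} = 4 \cdot 2 = 8$)
$- 28 \left(Y{\left(-3 \right)} + 7\right) = - 28 \left(8 + 7\right) = \left(-28\right) 15 = -420$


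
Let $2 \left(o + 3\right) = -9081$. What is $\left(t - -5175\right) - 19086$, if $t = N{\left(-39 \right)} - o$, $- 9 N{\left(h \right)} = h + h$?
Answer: $- \frac{56153}{6} \approx -9358.8$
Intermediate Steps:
$N{\left(h \right)} = - \frac{2 h}{9}$ ($N{\left(h \right)} = - \frac{h + h}{9} = - \frac{2 h}{9}$)
$o = - \frac{9087}{2}$ ($o = -3 + \frac{1}{2} \left(-9081\right) = -3 - \frac{9081}{2} = - \frac{9087}{2} \approx -4543.5$)
$t = \frac{27313}{6}$ ($t = \left(- \frac{2}{9}\right) \left(-39\right) - - \frac{9087}{2} = \frac{26}{3} + \frac{9087}{2} = \frac{27313}{6} \approx 4552.2$)
$\left(t - -5175\right) - 19086 = \left(\frac{27313}{6} - -5175\right) - 19086 = \left(\frac{27313}{6} + \left(-1331 + 6506\right)\right) - 19086 = \left(\frac{27313}{6} + 5175\right) - 19086 = \frac{58363}{6} - 19086 = - \frac{56153}{6}$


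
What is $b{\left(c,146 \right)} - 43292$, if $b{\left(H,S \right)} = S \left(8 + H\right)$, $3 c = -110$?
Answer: $- \frac{142432}{3} \approx -47477.0$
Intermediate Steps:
$c = - \frac{110}{3}$ ($c = \frac{1}{3} \left(-110\right) = - \frac{110}{3} \approx -36.667$)
$b{\left(c,146 \right)} - 43292 = 146 \left(8 - \frac{110}{3}\right) - 43292 = 146 \left(- \frac{86}{3}\right) - 43292 = - \frac{12556}{3} - 43292 = - \frac{142432}{3}$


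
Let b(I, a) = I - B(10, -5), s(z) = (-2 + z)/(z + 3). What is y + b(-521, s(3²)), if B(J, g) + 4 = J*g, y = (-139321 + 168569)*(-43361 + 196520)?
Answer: 4479593965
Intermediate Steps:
y = 4479594432 (y = 29248*153159 = 4479594432)
B(J, g) = -4 + J*g
s(z) = (-2 + z)/(3 + z)
b(I, a) = 54 + I (b(I, a) = I - (-4 + 10*(-5)) = I - (-4 - 50) = I - 1*(-54) = I + 54 = 54 + I)
y + b(-521, s(3²)) = 4479594432 + (54 - 521) = 4479594432 - 467 = 4479593965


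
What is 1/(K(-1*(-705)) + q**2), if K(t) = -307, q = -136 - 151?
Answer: 1/82062 ≈ 1.2186e-5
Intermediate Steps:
q = -287
1/(K(-1*(-705)) + q**2) = 1/(-307 + (-287)**2) = 1/(-307 + 82369) = 1/82062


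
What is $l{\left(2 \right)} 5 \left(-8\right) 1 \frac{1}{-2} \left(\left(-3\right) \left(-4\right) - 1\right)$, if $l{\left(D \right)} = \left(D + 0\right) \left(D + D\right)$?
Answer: $1760$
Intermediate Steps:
$l{\left(D \right)} = 2 D^{2}$ ($l{\left(D \right)} = D 2 D = 2 D^{2}$)
$l{\left(2 \right)} 5 \left(-8\right) 1 \frac{1}{-2} \left(\left(-3\right) \left(-4\right) - 1\right) = 2 \cdot 2^{2} \cdot 5 \left(-8\right) 1 \frac{1}{-2} \left(\left(-3\right) \left(-4\right) - 1\right) = 2 \cdot 4 \left(- 40 \cdot 1 \left(- \frac{1}{2}\right) \left(12 - 1\right)\right) = 8 \left(- 40 \left(\left(- \frac{1}{2}\right) 11\right)\right) = 8 \left(\left(-40\right) \left(- \frac{11}{2}\right)\right) = 8 \cdot 220 = 1760$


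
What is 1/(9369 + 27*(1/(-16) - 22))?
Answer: 16/140373 ≈ 0.00011398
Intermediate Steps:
1/(9369 + 27*(1/(-16) - 22)) = 1/(9369 + 27*(-1/16 - 22)) = 1/(9369 + 27*(-353/16)) = 1/(9369 - 9531/16) = 1/(140373/16) = 16/140373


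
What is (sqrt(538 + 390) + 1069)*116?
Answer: 124004 + 464*sqrt(58) ≈ 1.2754e+5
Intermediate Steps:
(sqrt(538 + 390) + 1069)*116 = (sqrt(928) + 1069)*116 = (4*sqrt(58) + 1069)*116 = (1069 + 4*sqrt(58))*116 = 124004 + 464*sqrt(58)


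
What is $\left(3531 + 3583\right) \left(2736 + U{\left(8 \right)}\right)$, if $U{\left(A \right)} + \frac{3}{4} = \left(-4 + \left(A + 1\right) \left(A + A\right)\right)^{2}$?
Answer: $\frac{317785937}{2} \approx 1.5889 \cdot 10^{8}$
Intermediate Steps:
$U{\left(A \right)} = - \frac{3}{4} + \left(-4 + 2 A \left(1 + A\right)\right)^{2}$ ($U{\left(A \right)} = - \frac{3}{4} + \left(-4 + \left(A + 1\right) \left(A + A\right)\right)^{2} = - \frac{3}{4} + \left(-4 + \left(1 + A\right) 2 A\right)^{2} = - \frac{3}{4} + \left(-4 + 2 A \left(1 + A\right)\right)^{2}$)
$\left(3531 + 3583\right) \left(2736 + U{\left(8 \right)}\right) = \left(3531 + 3583\right) \left(2736 - \left(\frac{3}{4} - 4 \left(-2 + 8 + 8^{2}\right)^{2}\right)\right) = 7114 \left(2736 - \left(\frac{3}{4} - 4 \left(-2 + 8 + 64\right)^{2}\right)\right) = 7114 \left(2736 - \left(\frac{3}{4} - 4 \cdot 70^{2}\right)\right) = 7114 \left(2736 + \left(- \frac{3}{4} + 4 \cdot 4900\right)\right) = 7114 \left(2736 + \left(- \frac{3}{4} + 19600\right)\right) = 7114 \left(2736 + \frac{78397}{4}\right) = 7114 \cdot \frac{89341}{4} = \frac{317785937}{2}$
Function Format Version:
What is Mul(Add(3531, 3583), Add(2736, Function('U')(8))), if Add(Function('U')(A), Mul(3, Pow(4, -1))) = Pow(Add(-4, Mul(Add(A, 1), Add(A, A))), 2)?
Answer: Rational(317785937, 2) ≈ 1.5889e+8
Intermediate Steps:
Function('U')(A) = Add(Rational(-3, 4), Pow(Add(-4, Mul(2, A, Add(1, A))), 2)) (Function('U')(A) = Add(Rational(-3, 4), Pow(Add(-4, Mul(Add(A, 1), Add(A, A))), 2)) = Add(Rational(-3, 4), Pow(Add(-4, Mul(Add(1, A), Mul(2, A))), 2)) = Add(Rational(-3, 4), Pow(Add(-4, Mul(2, A, Add(1, A))), 2)))
Mul(Add(3531, 3583), Add(2736, Function('U')(8))) = Mul(Add(3531, 3583), Add(2736, Add(Rational(-3, 4), Mul(4, Pow(Add(-2, 8, Pow(8, 2)), 2))))) = Mul(7114, Add(2736, Add(Rational(-3, 4), Mul(4, Pow(Add(-2, 8, 64), 2))))) = Mul(7114, Add(2736, Add(Rational(-3, 4), Mul(4, Pow(70, 2))))) = Mul(7114, Add(2736, Add(Rational(-3, 4), Mul(4, 4900)))) = Mul(7114, Add(2736, Add(Rational(-3, 4), 19600))) = Mul(7114, Add(2736, Rational(78397, 4))) = Mul(7114, Rational(89341, 4)) = Rational(317785937, 2)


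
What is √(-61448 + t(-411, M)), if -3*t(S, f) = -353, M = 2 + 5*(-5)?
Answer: I*√551973/3 ≈ 247.65*I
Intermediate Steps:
M = -23 (M = 2 - 25 = -23)
t(S, f) = 353/3 (t(S, f) = -⅓*(-353) = 353/3)
√(-61448 + t(-411, M)) = √(-61448 + 353/3) = √(-183991/3) = I*√551973/3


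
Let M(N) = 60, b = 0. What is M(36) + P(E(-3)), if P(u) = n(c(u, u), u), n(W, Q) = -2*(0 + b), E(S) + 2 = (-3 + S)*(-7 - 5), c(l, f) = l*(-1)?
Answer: 60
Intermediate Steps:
c(l, f) = -l
E(S) = 34 - 12*S (E(S) = -2 + (-3 + S)*(-7 - 5) = -2 + (-3 + S)*(-12) = -2 + (36 - 12*S) = 34 - 12*S)
n(W, Q) = 0 (n(W, Q) = -2*(0 + 0) = -2*0 = 0)
P(u) = 0
M(36) + P(E(-3)) = 60 + 0 = 60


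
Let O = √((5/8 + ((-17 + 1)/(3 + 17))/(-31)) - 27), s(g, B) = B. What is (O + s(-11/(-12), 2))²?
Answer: (1240 + I*√10128630)²/384400 ≈ -22.349 + 20.533*I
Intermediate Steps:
O = I*√10128630/620 (O = √((5*(⅛) - 16/20*(-1/31)) - 27) = √((5/8 - 16*1/20*(-1/31)) - 27) = √((5/8 - ⅘*(-1/31)) - 27) = √((5/8 + 4/155) - 27) = √(807/1240 - 27) = √(-32673/1240) = I*√10128630/620 ≈ 5.1331*I)
(O + s(-11/(-12), 2))² = (I*√10128630/620 + 2)² = (2 + I*√10128630/620)²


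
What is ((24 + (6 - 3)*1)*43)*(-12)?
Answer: -13932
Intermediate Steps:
((24 + (6 - 3)*1)*43)*(-12) = ((24 + 3*1)*43)*(-12) = ((24 + 3)*43)*(-12) = (27*43)*(-12) = 1161*(-12) = -13932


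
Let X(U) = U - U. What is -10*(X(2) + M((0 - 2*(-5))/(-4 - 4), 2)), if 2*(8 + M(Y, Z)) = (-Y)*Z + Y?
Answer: 295/4 ≈ 73.750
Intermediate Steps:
X(U) = 0
M(Y, Z) = -8 + Y/2 - Y*Z/2 (M(Y, Z) = -8 + ((-Y)*Z + Y)/2 = -8 + (-Y*Z + Y)/2 = -8 + (Y - Y*Z)/2 = -8 + (Y/2 - Y*Z/2) = -8 + Y/2 - Y*Z/2)
-10*(X(2) + M((0 - 2*(-5))/(-4 - 4), 2)) = -10*(0 + (-8 + ((0 - 2*(-5))/(-4 - 4))/2 - ½*(0 - 2*(-5))/(-4 - 4)*2)) = -10*(0 + (-8 + ((0 + 10)/(-8))/2 - ½*(0 + 10)/(-8)*2)) = -10*(0 + (-8 + (10*(-⅛))/2 - ½*10*(-⅛)*2)) = -10*(0 + (-8 + (½)*(-5/4) - ½*(-5/4)*2)) = -10*(0 + (-8 - 5/8 + 5/4)) = -10*(0 - 59/8) = -10*(-59/8) = 295/4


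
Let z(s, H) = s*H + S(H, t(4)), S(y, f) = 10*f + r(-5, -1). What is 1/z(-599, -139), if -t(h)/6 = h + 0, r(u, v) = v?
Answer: 1/83020 ≈ 1.2045e-5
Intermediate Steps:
t(h) = -6*h (t(h) = -6*(h + 0) = -6*h)
S(y, f) = -1 + 10*f (S(y, f) = 10*f - 1 = -1 + 10*f)
z(s, H) = -241 + H*s (z(s, H) = s*H + (-1 + 10*(-6*4)) = H*s + (-1 + 10*(-24)) = H*s + (-1 - 240) = H*s - 241 = -241 + H*s)
1/z(-599, -139) = 1/(-241 - 139*(-599)) = 1/(-241 + 83261) = 1/83020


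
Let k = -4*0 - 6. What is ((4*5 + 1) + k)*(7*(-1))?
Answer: -105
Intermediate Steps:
k = -6 (k = 0 - 6 = -6)
((4*5 + 1) + k)*(7*(-1)) = ((4*5 + 1) - 6)*(7*(-1)) = ((20 + 1) - 6)*(-7) = (21 - 6)*(-7) = 15*(-7) = -105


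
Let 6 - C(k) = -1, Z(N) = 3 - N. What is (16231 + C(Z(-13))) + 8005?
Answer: 24243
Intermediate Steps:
C(k) = 7 (C(k) = 6 - 1*(-1) = 6 + 1 = 7)
(16231 + C(Z(-13))) + 8005 = (16231 + 7) + 8005 = 16238 + 8005 = 24243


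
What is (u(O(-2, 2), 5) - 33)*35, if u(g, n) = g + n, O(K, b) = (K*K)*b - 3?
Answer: -805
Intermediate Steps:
O(K, b) = -3 + b*K**2 (O(K, b) = K**2*b - 3 = b*K**2 - 3 = -3 + b*K**2)
(u(O(-2, 2), 5) - 33)*35 = (((-3 + 2*(-2)**2) + 5) - 33)*35 = (((-3 + 2*4) + 5) - 33)*35 = (((-3 + 8) + 5) - 33)*35 = ((5 + 5) - 33)*35 = (10 - 33)*35 = -23*35 = -805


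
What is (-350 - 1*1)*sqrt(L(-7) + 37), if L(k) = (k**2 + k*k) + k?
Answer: -2808*sqrt(2) ≈ -3971.1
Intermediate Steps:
L(k) = k + 2*k**2 (L(k) = (k**2 + k**2) + k = 2*k**2 + k = k + 2*k**2)
(-350 - 1*1)*sqrt(L(-7) + 37) = (-350 - 1*1)*sqrt(-7*(1 + 2*(-7)) + 37) = (-350 - 1)*sqrt(-7*(1 - 14) + 37) = -351*sqrt(-7*(-13) + 37) = -351*sqrt(91 + 37) = -2808*sqrt(2)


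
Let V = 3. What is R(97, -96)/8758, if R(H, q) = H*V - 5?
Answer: 143/4379 ≈ 0.032656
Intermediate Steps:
R(H, q) = -5 + 3*H (R(H, q) = H*3 - 5 = 3*H - 5 = -5 + 3*H)
R(97, -96)/8758 = (-5 + 3*97)/8758 = (-5 + 291)*(1/8758) = 286*(1/8758) = 143/4379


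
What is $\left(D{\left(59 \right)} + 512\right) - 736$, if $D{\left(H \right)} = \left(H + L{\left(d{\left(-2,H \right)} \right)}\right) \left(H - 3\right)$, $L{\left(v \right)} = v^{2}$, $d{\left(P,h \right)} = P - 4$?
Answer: $5096$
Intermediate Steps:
$d{\left(P,h \right)} = -4 + P$
$D{\left(H \right)} = \left(-3 + H\right) \left(36 + H\right)$ ($D{\left(H \right)} = \left(H + \left(-4 - 2\right)^{2}\right) \left(H - 3\right) = \left(H + \left(-6\right)^{2}\right) \left(-3 + H\right) = \left(H + 36\right) \left(-3 + H\right) = \left(36 + H\right) \left(-3 + H\right) = \left(-3 + H\right) \left(36 + H\right)$)
$\left(D{\left(59 \right)} + 512\right) - 736 = \left(\left(-108 + 59^{2} + 33 \cdot 59\right) + 512\right) - 736 = \left(\left(-108 + 3481 + 1947\right) + 512\right) - 736 = \left(5320 + 512\right) - 736 = 5832 - 736 = 5096$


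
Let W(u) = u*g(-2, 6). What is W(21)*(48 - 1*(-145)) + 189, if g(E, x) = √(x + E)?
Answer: 8295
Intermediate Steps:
g(E, x) = √(E + x)
W(u) = 2*u (W(u) = u*√(-2 + 6) = u*√4 = u*2 = 2*u)
W(21)*(48 - 1*(-145)) + 189 = (2*21)*(48 - 1*(-145)) + 189 = 42*(48 + 145) + 189 = 42*193 + 189 = 8106 + 189 = 8295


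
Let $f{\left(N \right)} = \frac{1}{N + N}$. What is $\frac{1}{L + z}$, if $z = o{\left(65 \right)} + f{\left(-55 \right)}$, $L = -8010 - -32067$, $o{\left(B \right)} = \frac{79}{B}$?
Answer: $\frac{286}{6880647} \approx 4.1566 \cdot 10^{-5}$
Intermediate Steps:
$f{\left(N \right)} = \frac{1}{2 N}$
$L = 24057$ ($L = -8010 + 32067 = 24057$)
$z = \frac{345}{286}$ ($z = \frac{79}{65} + \frac{1}{2 \left(-55\right)} = 79 \cdot \frac{1}{65} + \frac{1}{2} \left(- \frac{1}{55}\right) = \frac{79}{65} - \frac{1}{110} = \frac{345}{286} \approx 1.2063$)
$\frac{1}{L + z} = \frac{1}{24057 + \frac{345}{286}} = \frac{1}{\frac{6880647}{286}} = \frac{286}{6880647}$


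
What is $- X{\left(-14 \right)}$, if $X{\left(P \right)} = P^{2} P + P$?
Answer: $2758$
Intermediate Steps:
$X{\left(P \right)} = P + P^{3}$ ($X{\left(P \right)} = P^{3} + P = P + P^{3}$)
$- X{\left(-14 \right)} = - (-14 + \left(-14\right)^{3}) = - (-14 - 2744) = \left(-1\right) \left(-2758\right) = 2758$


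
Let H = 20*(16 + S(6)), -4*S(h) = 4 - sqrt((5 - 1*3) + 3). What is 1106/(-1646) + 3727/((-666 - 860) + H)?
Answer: -4591667449/1236928673 - 18635*sqrt(5)/1502951 ≈ -3.7399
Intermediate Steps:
S(h) = -1 + sqrt(5)/4 (S(h) = -(4 - sqrt((5 - 1*3) + 3))/4 = -(4 - sqrt((5 - 3) + 3))/4 = -(4 - sqrt(2 + 3))/4 = -(4 - sqrt(5))/4 = -1 + sqrt(5)/4)
H = 300 + 5*sqrt(5) (H = 20*(16 + (-1 + sqrt(5)/4)) = 20*(15 + sqrt(5)/4) = 300 + 5*sqrt(5) ≈ 311.18)
1106/(-1646) + 3727/((-666 - 860) + H) = 1106/(-1646) + 3727/((-666 - 860) + (300 + 5*sqrt(5))) = 1106*(-1/1646) + 3727/(-1526 + (300 + 5*sqrt(5))) = -553/823 + 3727/(-1226 + 5*sqrt(5))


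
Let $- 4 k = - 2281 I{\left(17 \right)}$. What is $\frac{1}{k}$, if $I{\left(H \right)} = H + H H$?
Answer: $\frac{2}{348993} \approx 5.7308 \cdot 10^{-6}$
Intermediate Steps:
$I{\left(H \right)} = H + H^{2}$
$k = \frac{348993}{2}$ ($k = - \frac{\left(-2281\right) 17 \left(1 + 17\right)}{4} = - \frac{\left(-2281\right) 17 \cdot 18}{4} = - \frac{\left(-2281\right) 306}{4} = \left(- \frac{1}{4}\right) \left(-697986\right) = \frac{348993}{2} \approx 1.745 \cdot 10^{5}$)
$\frac{1}{k} = \frac{1}{\frac{348993}{2}} = \frac{2}{348993}$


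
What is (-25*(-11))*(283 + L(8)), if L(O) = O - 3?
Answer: 79200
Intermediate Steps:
L(O) = -3 + O
(-25*(-11))*(283 + L(8)) = (-25*(-11))*(283 + (-3 + 8)) = 275*(283 + 5) = 275*288 = 79200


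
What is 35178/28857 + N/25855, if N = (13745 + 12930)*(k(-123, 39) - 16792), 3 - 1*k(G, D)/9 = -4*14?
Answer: -834411037119/49739849 ≈ -16776.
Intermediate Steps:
k(G, D) = 531 (k(G, D) = 27 - (-36)*14 = 27 - 9*(-56) = 27 + 504 = 531)
N = -433762175 (N = (13745 + 12930)*(531 - 16792) = 26675*(-16261) = -433762175)
35178/28857 + N/25855 = 35178/28857 - 433762175/25855 = 35178*(1/28857) - 433762175*1/25855 = 11726/9619 - 86752435/5171 = -834411037119/49739849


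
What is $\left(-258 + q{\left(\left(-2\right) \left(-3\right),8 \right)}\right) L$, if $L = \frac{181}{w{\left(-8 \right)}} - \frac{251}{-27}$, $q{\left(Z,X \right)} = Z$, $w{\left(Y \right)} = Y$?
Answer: $\frac{20153}{6} \approx 3358.8$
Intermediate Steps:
$L = - \frac{2879}{216}$ ($L = \frac{181}{-8} - \frac{251}{-27} = 181 \left(- \frac{1}{8}\right) - - \frac{251}{27} = - \frac{181}{8} + \frac{251}{27} = - \frac{2879}{216} \approx -13.329$)
$\left(-258 + q{\left(\left(-2\right) \left(-3\right),8 \right)}\right) L = \left(-258 - -6\right) \left(- \frac{2879}{216}\right) = \left(-258 + 6\right) \left(- \frac{2879}{216}\right) = \left(-252\right) \left(- \frac{2879}{216}\right) = \frac{20153}{6}$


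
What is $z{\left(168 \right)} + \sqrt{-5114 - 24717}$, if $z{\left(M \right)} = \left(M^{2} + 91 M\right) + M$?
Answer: $43680 + i \sqrt{29831} \approx 43680.0 + 172.72 i$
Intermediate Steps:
$z{\left(M \right)} = M^{2} + 92 M$
$z{\left(168 \right)} + \sqrt{-5114 - 24717} = 168 \left(92 + 168\right) + \sqrt{-5114 - 24717} = 168 \cdot 260 + \sqrt{-29831} = 43680 + i \sqrt{29831}$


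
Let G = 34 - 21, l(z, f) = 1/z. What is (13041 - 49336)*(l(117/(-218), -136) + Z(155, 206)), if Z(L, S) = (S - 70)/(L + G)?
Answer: 4474655/117 ≈ 38245.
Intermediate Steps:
G = 13
Z(L, S) = (-70 + S)/(13 + L) (Z(L, S) = (S - 70)/(L + 13) = (-70 + S)/(13 + L))
(13041 - 49336)*(l(117/(-218), -136) + Z(155, 206)) = (13041 - 49336)*(1/(117/(-218)) + (-70 + 206)/(13 + 155)) = -36295*(1/(117*(-1/218)) + 136/168) = -36295*(1/(-117/218) + (1/168)*136) = -36295*(-218/117 + 17/21) = -36295*(-863/819) = 4474655/117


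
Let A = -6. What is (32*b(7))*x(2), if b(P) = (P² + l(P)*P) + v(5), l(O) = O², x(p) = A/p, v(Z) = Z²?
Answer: -40032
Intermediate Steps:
x(p) = -6/p
b(P) = 25 + P² + P³ (b(P) = (P² + P²*P) + 5² = (P² + P³) + 25 = 25 + P² + P³)
(32*b(7))*x(2) = (32*(25 + 7² + 7³))*(-6/2) = (32*(25 + 49 + 343))*(-6*½) = (32*417)*(-3) = 13344*(-3) = -40032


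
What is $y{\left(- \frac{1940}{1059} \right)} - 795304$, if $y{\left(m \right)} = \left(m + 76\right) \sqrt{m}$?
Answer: $-795304 + \frac{157088 i \sqrt{513615}}{1121481} \approx -7.953 \cdot 10^{5} + 100.39 i$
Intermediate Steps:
$y{\left(m \right)} = \sqrt{m} \left(76 + m\right)$ ($y{\left(m \right)} = \left(76 + m\right) \sqrt{m} = \sqrt{m} \left(76 + m\right)$)
$y{\left(- \frac{1940}{1059} \right)} - 795304 = \sqrt{- \frac{1940}{1059}} \left(76 - \frac{1940}{1059}\right) - 795304 = \frac{2 i \sqrt{513615}}{1059} \cdot \frac{78544}{1059} - 795304 = \frac{157088 i \sqrt{513615}}{1121481} - 795304 = -795304 + \frac{157088 i \sqrt{513615}}{1121481}$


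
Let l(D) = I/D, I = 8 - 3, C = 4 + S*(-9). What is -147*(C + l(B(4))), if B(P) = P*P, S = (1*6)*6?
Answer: 751905/16 ≈ 46994.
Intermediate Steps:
S = 36 (S = 6*6 = 36)
B(P) = P²
C = -320 (C = 4 + 36*(-9) = 4 - 324 = -320)
I = 5
l(D) = 5/D
-147*(C + l(B(4))) = -147*(-320 + 5/(4²)) = -147*(-320 + 5/16) = -147*(-5115/16) = 751905/16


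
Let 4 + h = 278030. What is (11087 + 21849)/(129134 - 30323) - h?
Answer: -27471994150/98811 ≈ -2.7803e+5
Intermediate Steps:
h = 278026 (h = -4 + 278030 = 278026)
(11087 + 21849)/(129134 - 30323) - h = (11087 + 21849)/(129134 - 30323) - 1*278026 = 32936/98811 - 278026 = -27471994150/98811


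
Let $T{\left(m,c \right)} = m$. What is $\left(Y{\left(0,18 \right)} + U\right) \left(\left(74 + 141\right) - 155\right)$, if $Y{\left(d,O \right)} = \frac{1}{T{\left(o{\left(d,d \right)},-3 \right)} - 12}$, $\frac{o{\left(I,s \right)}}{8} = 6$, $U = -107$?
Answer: $- \frac{19255}{3} \approx -6418.3$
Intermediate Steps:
$o{\left(I,s \right)} = 48$ ($o{\left(I,s \right)} = 8 \cdot 6 = 48$)
$Y{\left(d,O \right)} = \frac{1}{36}$ ($Y{\left(d,O \right)} = \frac{1}{48 - 12} = \frac{1}{36}$)
$\left(Y{\left(0,18 \right)} + U\right) \left(\left(74 + 141\right) - 155\right) = \left(\frac{1}{36} - 107\right) \left(\left(74 + 141\right) - 155\right) = - \frac{3851 \left(215 - 155\right)}{36} = \left(- \frac{3851}{36}\right) 60 = - \frac{19255}{3}$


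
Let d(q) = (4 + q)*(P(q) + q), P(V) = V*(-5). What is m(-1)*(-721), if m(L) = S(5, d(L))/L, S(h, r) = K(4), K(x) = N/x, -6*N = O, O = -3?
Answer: 721/8 ≈ 90.125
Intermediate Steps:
N = ½ (N = -⅙*(-3) = ½ ≈ 0.50000)
P(V) = -5*V
d(q) = -4*q*(4 + q) (d(q) = (4 + q)*(-5*q + q) = (4 + q)*(-4*q) = -4*q*(4 + q))
K(x) = 1/(2*x)
S(h, r) = ⅛ (S(h, r) = (½)/4 = (½)*(¼) = ⅛)
m(L) = 1/(8*L)
m(-1)*(-721) = ((⅛)/(-1))*(-721) = ((⅛)*(-1))*(-721) = -⅛*(-721) = 721/8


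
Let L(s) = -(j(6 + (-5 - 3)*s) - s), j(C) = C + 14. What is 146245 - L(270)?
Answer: 143835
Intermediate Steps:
j(C) = 14 + C
L(s) = -20 + 9*s (L(s) = -((14 + (6 + (-5 - 3)*s)) - s) = -((14 + (6 - 8*s)) - s) = -((20 - 8*s) - s) = -(20 - 9*s) = -20 + 9*s)
146245 - L(270) = 146245 - (-20 + 9*270) = 146245 - (-20 + 2430) = 146245 - 1*2410 = 146245 - 2410 = 143835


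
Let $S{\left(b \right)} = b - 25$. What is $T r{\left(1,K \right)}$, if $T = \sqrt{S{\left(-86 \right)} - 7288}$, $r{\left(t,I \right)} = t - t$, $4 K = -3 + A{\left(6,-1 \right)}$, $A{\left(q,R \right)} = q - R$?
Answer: $0$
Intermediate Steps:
$K = 1$ ($K = \frac{-3 + \left(6 - -1\right)}{4} = \frac{-3 + \left(6 + 1\right)}{4} = \frac{-3 + 7}{4} = \frac{1}{4} \cdot 4 = 1$)
$S{\left(b \right)} = -25 + b$
$r{\left(t,I \right)} = 0$
$T = 7 i \sqrt{151}$ ($T = \sqrt{\left(-25 - 86\right) - 7288} = \sqrt{-111 - 7288} = \sqrt{-7399} = 7 i \sqrt{151} \approx 86.017 i$)
$T r{\left(1,K \right)} = 7 i \sqrt{151} \cdot 0 = 0$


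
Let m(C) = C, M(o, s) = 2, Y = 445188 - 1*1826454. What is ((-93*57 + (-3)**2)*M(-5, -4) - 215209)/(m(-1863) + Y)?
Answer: 225793/1383129 ≈ 0.16325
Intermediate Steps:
Y = -1381266 (Y = 445188 - 1826454 = -1381266)
((-93*57 + (-3)**2)*M(-5, -4) - 215209)/(m(-1863) + Y) = ((-93*57 + (-3)**2)*2 - 215209)/(-1863 - 1381266) = ((-5301 + 9)*2 - 215209)/(-1383129) = (-5292*2 - 215209)*(-1/1383129) = (-10584 - 215209)*(-1/1383129) = -225793*(-1/1383129) = 225793/1383129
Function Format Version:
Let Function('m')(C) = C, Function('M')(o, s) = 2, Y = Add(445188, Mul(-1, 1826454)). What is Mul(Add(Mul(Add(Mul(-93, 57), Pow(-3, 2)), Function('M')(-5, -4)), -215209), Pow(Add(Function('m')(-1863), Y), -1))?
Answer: Rational(225793, 1383129) ≈ 0.16325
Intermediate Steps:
Y = -1381266 (Y = Add(445188, -1826454) = -1381266)
Mul(Add(Mul(Add(Mul(-93, 57), Pow(-3, 2)), Function('M')(-5, -4)), -215209), Pow(Add(Function('m')(-1863), Y), -1)) = Mul(Add(Mul(Add(Mul(-93, 57), Pow(-3, 2)), 2), -215209), Pow(Add(-1863, -1381266), -1)) = Mul(Add(Mul(Add(-5301, 9), 2), -215209), Pow(-1383129, -1)) = Mul(Add(Mul(-5292, 2), -215209), Rational(-1, 1383129)) = Mul(Add(-10584, -215209), Rational(-1, 1383129)) = Mul(-225793, Rational(-1, 1383129)) = Rational(225793, 1383129)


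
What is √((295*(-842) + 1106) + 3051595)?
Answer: √2804311 ≈ 1674.6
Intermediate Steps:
√((295*(-842) + 1106) + 3051595) = √((-248390 + 1106) + 3051595) = √(-247284 + 3051595) = √2804311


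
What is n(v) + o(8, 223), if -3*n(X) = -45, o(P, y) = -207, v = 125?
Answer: -192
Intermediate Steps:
n(X) = 15 (n(X) = -⅓*(-45) = 15)
n(v) + o(8, 223) = 15 - 207 = -192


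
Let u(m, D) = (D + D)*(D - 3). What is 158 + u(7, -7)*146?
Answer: 20598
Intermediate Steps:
u(m, D) = 2*D*(-3 + D) (u(m, D) = (2*D)*(-3 + D) = 2*D*(-3 + D))
158 + u(7, -7)*146 = 158 + (2*(-7)*(-3 - 7))*146 = 158 + (2*(-7)*(-10))*146 = 158 + 140*146 = 158 + 20440 = 20598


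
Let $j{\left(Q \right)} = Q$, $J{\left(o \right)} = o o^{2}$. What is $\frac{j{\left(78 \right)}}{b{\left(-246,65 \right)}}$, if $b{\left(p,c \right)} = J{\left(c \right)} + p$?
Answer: $\frac{78}{274379} \approx 0.00028428$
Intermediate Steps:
$J{\left(o \right)} = o^{3}$
$b{\left(p,c \right)} = p + c^{3}$ ($b{\left(p,c \right)} = c^{3} + p = p + c^{3}$)
$\frac{j{\left(78 \right)}}{b{\left(-246,65 \right)}} = \frac{78}{-246 + 65^{3}} = \frac{78}{-246 + 274625} = \frac{78}{274379}$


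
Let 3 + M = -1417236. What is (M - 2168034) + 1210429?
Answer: -2374844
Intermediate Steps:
M = -1417239 (M = -3 - 1417236 = -1417239)
(M - 2168034) + 1210429 = (-1417239 - 2168034) + 1210429 = -3585273 + 1210429 = -2374844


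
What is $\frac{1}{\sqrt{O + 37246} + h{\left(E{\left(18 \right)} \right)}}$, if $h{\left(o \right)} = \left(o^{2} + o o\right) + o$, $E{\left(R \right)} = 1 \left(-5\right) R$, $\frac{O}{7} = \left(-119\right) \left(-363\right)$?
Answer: $\frac{3222}{51838495} - \frac{\sqrt{13585}}{51838495} \approx 5.9906 \cdot 10^{-5}$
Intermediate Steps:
$O = 302379$ ($O = 7 \left(\left(-119\right) \left(-363\right)\right) = 7 \cdot 43197 = 302379$)
$E{\left(R \right)} = - 5 R$
$h{\left(o \right)} = o + 2 o^{2}$ ($h{\left(o \right)} = \left(o^{2} + o^{2}\right) + o = 2 o^{2} + o = o + 2 o^{2}$)
$\frac{1}{\sqrt{O + 37246} + h{\left(E{\left(18 \right)} \right)}} = \frac{1}{\sqrt{302379 + 37246} + \left(-5\right) 18 \left(1 + 2 \left(\left(-5\right) 18\right)\right)} = \frac{1}{\sqrt{339625} - 90 \left(1 + 2 \left(-90\right)\right)} = \frac{1}{5 \sqrt{13585} - 90 \left(1 - 180\right)} = \frac{1}{5 \sqrt{13585} - -16110} = \frac{1}{5 \sqrt{13585} + 16110} = \frac{1}{16110 + 5 \sqrt{13585}}$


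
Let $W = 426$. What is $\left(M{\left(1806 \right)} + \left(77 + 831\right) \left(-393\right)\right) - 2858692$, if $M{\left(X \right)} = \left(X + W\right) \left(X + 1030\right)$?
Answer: $3114416$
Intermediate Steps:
$M{\left(X \right)} = \left(426 + X\right) \left(1030 + X\right)$ ($M{\left(X \right)} = \left(X + 426\right) \left(X + 1030\right) = \left(426 + X\right) \left(1030 + X\right)$)
$\left(M{\left(1806 \right)} + \left(77 + 831\right) \left(-393\right)\right) - 2858692 = \left(\left(438780 + 1806^{2} + 1456 \cdot 1806\right) + \left(77 + 831\right) \left(-393\right)\right) - 2858692 = \left(\left(438780 + 3261636 + 2629536\right) + 908 \left(-393\right)\right) - 2858692 = \left(6329952 - 356844\right) - 2858692 = 5973108 - 2858692 = 3114416$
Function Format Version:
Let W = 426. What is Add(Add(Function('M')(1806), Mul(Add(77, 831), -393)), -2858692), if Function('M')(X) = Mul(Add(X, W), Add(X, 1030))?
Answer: 3114416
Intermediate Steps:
Function('M')(X) = Mul(Add(426, X), Add(1030, X)) (Function('M')(X) = Mul(Add(X, 426), Add(X, 1030)) = Mul(Add(426, X), Add(1030, X)))
Add(Add(Function('M')(1806), Mul(Add(77, 831), -393)), -2858692) = Add(Add(Add(438780, Pow(1806, 2), Mul(1456, 1806)), Mul(Add(77, 831), -393)), -2858692) = Add(Add(Add(438780, 3261636, 2629536), Mul(908, -393)), -2858692) = Add(Add(6329952, -356844), -2858692) = Add(5973108, -2858692) = 3114416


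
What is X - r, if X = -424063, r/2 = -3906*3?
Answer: -400627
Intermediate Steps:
r = -23436 (r = 2*(-3906*3) = 2*(-11718) = -23436)
X - r = -424063 - 1*(-23436) = -424063 + 23436 = -400627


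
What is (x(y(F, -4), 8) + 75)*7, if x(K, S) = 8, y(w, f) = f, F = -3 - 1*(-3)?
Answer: 581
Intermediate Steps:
F = 0 (F = -3 + 3 = 0)
(x(y(F, -4), 8) + 75)*7 = (8 + 75)*7 = 83*7 = 581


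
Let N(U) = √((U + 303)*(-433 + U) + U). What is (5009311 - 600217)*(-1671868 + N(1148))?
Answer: -7371423167592 + 4409094*√1038613 ≈ -7.3669e+12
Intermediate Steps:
N(U) = √(U + (-433 + U)*(303 + U)) (N(U) = √((303 + U)*(-433 + U) + U) = √((-433 + U)*(303 + U) + U) = √(U + (-433 + U)*(303 + U)))
(5009311 - 600217)*(-1671868 + N(1148)) = (5009311 - 600217)*(-1671868 + √(-131199 + 1148² - 129*1148)) = 4409094*(-1671868 + √(-131199 + 1317904 - 148092)) = 4409094*(-1671868 + √1038613) = -7371423167592 + 4409094*√1038613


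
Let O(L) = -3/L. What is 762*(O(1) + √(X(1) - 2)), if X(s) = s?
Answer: -2286 + 762*I ≈ -2286.0 + 762.0*I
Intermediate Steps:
762*(O(1) + √(X(1) - 2)) = 762*(-3/1 + √(1 - 2)) = 762*(-3*1 + √(-1)) = 762*(-3 + I) = -2286 + 762*I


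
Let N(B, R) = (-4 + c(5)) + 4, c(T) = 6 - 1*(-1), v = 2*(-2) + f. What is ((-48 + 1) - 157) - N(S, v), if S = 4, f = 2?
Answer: -211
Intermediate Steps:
v = -2 (v = 2*(-2) + 2 = -4 + 2 = -2)
c(T) = 7 (c(T) = 6 + 1 = 7)
N(B, R) = 7 (N(B, R) = (-4 + 7) + 4 = 3 + 4 = 7)
((-48 + 1) - 157) - N(S, v) = ((-48 + 1) - 157) - 1*7 = (-47 - 157) - 7 = -204 - 7 = -211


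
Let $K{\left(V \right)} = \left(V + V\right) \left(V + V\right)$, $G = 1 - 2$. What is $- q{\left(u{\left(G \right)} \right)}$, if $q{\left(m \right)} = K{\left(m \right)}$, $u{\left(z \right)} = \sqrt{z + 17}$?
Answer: $-64$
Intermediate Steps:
$G = -1$
$K{\left(V \right)} = 4 V^{2}$ ($K{\left(V \right)} = 2 V 2 V = 4 V^{2}$)
$u{\left(z \right)} = \sqrt{17 + z}$
$q{\left(m \right)} = 4 m^{2}$
$- q{\left(u{\left(G \right)} \right)} = - 4 \left(\sqrt{17 - 1}\right)^{2} = - 4 \left(\sqrt{16}\right)^{2} = - 4 \cdot 4^{2} = - 4 \cdot 16 = \left(-1\right) 64 = -64$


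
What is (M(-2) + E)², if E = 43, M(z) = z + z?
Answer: 1521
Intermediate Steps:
M(z) = 2*z
(M(-2) + E)² = (2*(-2) + 43)² = (-4 + 43)² = 39² = 1521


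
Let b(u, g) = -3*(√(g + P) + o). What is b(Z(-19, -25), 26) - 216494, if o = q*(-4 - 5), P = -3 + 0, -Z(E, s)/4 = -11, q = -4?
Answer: -216602 - 3*√23 ≈ -2.1662e+5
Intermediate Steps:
Z(E, s) = 44 (Z(E, s) = -4*(-11) = 44)
P = -3
o = 36 (o = -4*(-4 - 5) = -4*(-9) = 36)
b(u, g) = -108 - 3*√(-3 + g) (b(u, g) = -3*(√(g - 3) + 36) = -3*(√(-3 + g) + 36) = -3*(36 + √(-3 + g)) = -108 - 3*√(-3 + g))
b(Z(-19, -25), 26) - 216494 = (-108 - 3*√(-3 + 26)) - 216494 = (-108 - 3*√23) - 216494 = -216602 - 3*√23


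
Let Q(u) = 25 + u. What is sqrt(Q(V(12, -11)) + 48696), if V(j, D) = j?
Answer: sqrt(48733) ≈ 220.76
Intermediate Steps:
sqrt(Q(V(12, -11)) + 48696) = sqrt((25 + 12) + 48696) = sqrt(37 + 48696) = sqrt(48733)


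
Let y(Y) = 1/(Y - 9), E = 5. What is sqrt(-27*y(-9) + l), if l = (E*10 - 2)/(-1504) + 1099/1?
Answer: sqrt(2430934)/47 ≈ 33.173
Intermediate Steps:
y(Y) = 1/(-9 + Y)
l = 103303/94 (l = (5*10 - 2)/(-1504) + 1099/1 = (50 - 2)*(-1/1504) + 1099*1 = 48*(-1/1504) + 1099 = -3/94 + 1099 = 103303/94 ≈ 1099.0)
sqrt(-27*y(-9) + l) = sqrt(-27/(-9 - 9) + 103303/94) = sqrt(-27/(-18) + 103303/94) = sqrt(-27*(-1/18) + 103303/94) = sqrt(3/2 + 103303/94) = sqrt(51722/47) = sqrt(2430934)/47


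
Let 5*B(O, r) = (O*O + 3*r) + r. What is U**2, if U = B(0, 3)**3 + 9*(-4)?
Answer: 7683984/15625 ≈ 491.77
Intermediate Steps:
B(O, r) = O**2/5 + 4*r/5 (B(O, r) = ((O*O + 3*r) + r)/5 = ((O**2 + 3*r) + r)/5 = (O**2 + 4*r)/5 = O**2/5 + 4*r/5)
U = -2772/125 (U = ((1/5)*0**2 + (4/5)*3)**3 + 9*(-4) = ((1/5)*0 + 12/5)**3 - 36 = (0 + 12/5)**3 - 36 = (12/5)**3 - 36 = 1728/125 - 36 = -2772/125 ≈ -22.176)
U**2 = (-2772/125)**2 = 7683984/15625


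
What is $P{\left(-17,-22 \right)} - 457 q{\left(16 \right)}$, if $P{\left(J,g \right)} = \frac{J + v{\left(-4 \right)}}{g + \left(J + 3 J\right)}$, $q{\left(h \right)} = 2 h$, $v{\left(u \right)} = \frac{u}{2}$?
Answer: $- \frac{1316141}{90} \approx -14624.0$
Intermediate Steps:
$v{\left(u \right)} = \frac{u}{2}$ ($v{\left(u \right)} = u \frac{1}{2} = \frac{u}{2}$)
$P{\left(J,g \right)} = \frac{-2 + J}{g + 4 J}$ ($P{\left(J,g \right)} = \frac{J + \frac{1}{2} \left(-4\right)}{g + \left(J + 3 J\right)} = \frac{J - 2}{g + 4 J} = \frac{-2 + J}{g + 4 J}$)
$P{\left(-17,-22 \right)} - 457 q{\left(16 \right)} = \frac{-2 - 17}{-22 + 4 \left(-17\right)} - 457 \cdot 2 \cdot 16 = \frac{1}{-22 - 68} \left(-19\right) - 14624 = \frac{1}{-90} \left(-19\right) - 14624 = \left(- \frac{1}{90}\right) \left(-19\right) - 14624 = \frac{19}{90} - 14624 = - \frac{1316141}{90}$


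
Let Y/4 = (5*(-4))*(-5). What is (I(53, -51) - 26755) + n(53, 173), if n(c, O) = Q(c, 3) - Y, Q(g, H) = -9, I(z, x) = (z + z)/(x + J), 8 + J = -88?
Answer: -3993214/147 ≈ -27165.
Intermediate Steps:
J = -96 (J = -8 - 88 = -96)
I(z, x) = 2*z/(-96 + x) (I(z, x) = (z + z)/(x - 96) = (2*z)/(-96 + x) = 2*z/(-96 + x))
Y = 400 (Y = 4*((5*(-4))*(-5)) = 4*(-20*(-5)) = 4*100 = 400)
n(c, O) = -409 (n(c, O) = -9 - 1*400 = -9 - 400 = -409)
(I(53, -51) - 26755) + n(53, 173) = (2*53/(-96 - 51) - 26755) - 409 = (2*53/(-147) - 26755) - 409 = (2*53*(-1/147) - 26755) - 409 = (-106/147 - 26755) - 409 = -3933091/147 - 409 = -3993214/147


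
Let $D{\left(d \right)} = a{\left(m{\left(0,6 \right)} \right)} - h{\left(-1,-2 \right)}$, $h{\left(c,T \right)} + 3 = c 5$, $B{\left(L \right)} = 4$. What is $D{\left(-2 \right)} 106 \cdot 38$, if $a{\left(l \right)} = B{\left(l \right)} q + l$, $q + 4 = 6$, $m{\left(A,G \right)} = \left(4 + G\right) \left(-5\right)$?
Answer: $-136952$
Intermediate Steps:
$m{\left(A,G \right)} = -20 - 5 G$
$q = 2$ ($q = -4 + 6 = 2$)
$h{\left(c,T \right)} = -3 + 5 c$ ($h{\left(c,T \right)} = -3 + c 5 = -3 + 5 c$)
$a{\left(l \right)} = 8 + l$ ($a{\left(l \right)} = 4 \cdot 2 + l = 8 + l$)
$D{\left(d \right)} = -34$ ($D{\left(d \right)} = \left(8 - 50\right) - \left(-3 + 5 \left(-1\right)\right) = \left(8 - 50\right) - \left(-3 - 5\right) = \left(8 - 50\right) - -8 = -42 + 8 = -34$)
$D{\left(-2 \right)} 106 \cdot 38 = - 34 \cdot 106 \cdot 38 = \left(-34\right) 4028 = -136952$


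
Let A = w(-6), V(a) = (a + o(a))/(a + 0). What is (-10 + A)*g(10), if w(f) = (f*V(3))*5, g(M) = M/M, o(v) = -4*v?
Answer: 80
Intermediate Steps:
g(M) = 1
V(a) = -3 (V(a) = (a - 4*a)/(a + 0) = (-3*a)/a = -3)
w(f) = -15*f (w(f) = (f*(-3))*5 = -3*f*5 = -15*f)
A = 90 (A = -15*(-6) = 90)
(-10 + A)*g(10) = (-10 + 90)*1 = 80*1 = 80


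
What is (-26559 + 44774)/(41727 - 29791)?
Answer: 18215/11936 ≈ 1.5261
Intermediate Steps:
(-26559 + 44774)/(41727 - 29791) = 18215/11936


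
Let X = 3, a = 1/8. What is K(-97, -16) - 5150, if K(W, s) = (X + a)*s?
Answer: -5200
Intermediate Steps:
a = 1/8 ≈ 0.12500
K(W, s) = 25*s/8 (K(W, s) = (3 + 1/8)*s = 25*s/8)
K(-97, -16) - 5150 = (25/8)*(-16) - 5150 = -50 - 5150 = -5200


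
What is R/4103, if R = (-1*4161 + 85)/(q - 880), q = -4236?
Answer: 1019/5247737 ≈ 0.00019418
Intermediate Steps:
R = 1019/1279 (R = (-1*4161 + 85)/(-4236 - 880) = (-4161 + 85)/(-5116) = -4076*(-1/5116) = 1019/1279 ≈ 0.79672)
R/4103 = (1019/1279)/4103 = (1019/1279)*(1/4103) = 1019/5247737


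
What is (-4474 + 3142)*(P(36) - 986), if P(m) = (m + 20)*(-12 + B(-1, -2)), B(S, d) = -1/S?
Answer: 2133864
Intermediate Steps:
P(m) = -220 - 11*m (P(m) = (m + 20)*(-12 - 1/(-1)) = (20 + m)*(-12 - 1*(-1)) = (20 + m)*(-12 + 1) = (20 + m)*(-11) = -220 - 11*m)
(-4474 + 3142)*(P(36) - 986) = (-4474 + 3142)*((-220 - 11*36) - 986) = -1332*((-220 - 396) - 986) = -1332*(-616 - 986) = -1332*(-1602) = 2133864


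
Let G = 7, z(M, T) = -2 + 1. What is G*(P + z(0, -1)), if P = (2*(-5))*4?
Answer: -287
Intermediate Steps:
z(M, T) = -1
P = -40 (P = -10*4 = -40)
G*(P + z(0, -1)) = 7*(-40 - 1) = 7*(-41) = -287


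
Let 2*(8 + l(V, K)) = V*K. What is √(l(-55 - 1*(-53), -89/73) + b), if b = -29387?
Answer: I*√156639458/73 ≈ 171.45*I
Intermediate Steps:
l(V, K) = -8 + K*V/2 (l(V, K) = -8 + (V*K)/2 = -8 + (K*V)/2 = -8 + K*V/2)
√(l(-55 - 1*(-53), -89/73) + b) = √((-8 + (-89/73)*(-55 - 1*(-53))/2) - 29387) = √((-8 + (-89*1/73)*(-55 + 53)/2) - 29387) = √((-8 + (½)*(-89/73)*(-2)) - 29387) = √((-8 + 89/73) - 29387) = √(-495/73 - 29387) = √(-2145746/73) = I*√156639458/73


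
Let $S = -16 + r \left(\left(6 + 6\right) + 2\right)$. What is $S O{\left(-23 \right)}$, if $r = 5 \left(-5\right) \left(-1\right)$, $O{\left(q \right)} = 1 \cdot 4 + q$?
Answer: $-6346$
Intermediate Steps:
$O{\left(q \right)} = 4 + q$
$r = 25$ ($r = \left(-25\right) \left(-1\right) = 25$)
$S = 334$ ($S = -16 + 25 \left(\left(6 + 6\right) + 2\right) = -16 + 25 \left(12 + 2\right) = -16 + 25 \cdot 14 = -16 + 350 = 334$)
$S O{\left(-23 \right)} = 334 \left(4 - 23\right) = 334 \left(-19\right) = -6346$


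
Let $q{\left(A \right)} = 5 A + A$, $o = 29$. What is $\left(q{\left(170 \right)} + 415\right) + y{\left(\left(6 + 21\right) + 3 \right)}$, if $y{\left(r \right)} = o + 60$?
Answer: $1524$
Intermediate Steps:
$q{\left(A \right)} = 6 A$
$y{\left(r \right)} = 89$ ($y{\left(r \right)} = 29 + 60 = 89$)
$\left(q{\left(170 \right)} + 415\right) + y{\left(\left(6 + 21\right) + 3 \right)} = \left(6 \cdot 170 + 415\right) + 89 = \left(1020 + 415\right) + 89 = 1435 + 89 = 1524$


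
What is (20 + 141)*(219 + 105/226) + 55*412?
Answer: 13106599/226 ≈ 57994.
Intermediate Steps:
(20 + 141)*(219 + 105/226) + 55*412 = 161*(219 + 105*(1/226)) + 22660 = 161*(219 + 105/226) + 22660 = 161*(49599/226) + 22660 = 7985439/226 + 22660 = 13106599/226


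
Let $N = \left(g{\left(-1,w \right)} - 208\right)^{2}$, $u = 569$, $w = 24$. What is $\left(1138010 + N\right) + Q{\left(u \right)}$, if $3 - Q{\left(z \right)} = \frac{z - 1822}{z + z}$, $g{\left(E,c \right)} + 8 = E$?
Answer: $\frac{1348647329}{1138} \approx 1.1851 \cdot 10^{6}$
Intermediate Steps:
$g{\left(E,c \right)} = -8 + E$
$Q{\left(z \right)} = 3 - \frac{-1822 + z}{2 z}$ ($Q{\left(z \right)} = 3 - \frac{z - 1822}{z + z} = 3 - \frac{-1822 + z}{2 z}$)
$N = 47089$ ($N = \left(\left(-8 - 1\right) - 208\right)^{2} = \left(-9 - 208\right)^{2} = \left(-217\right)^{2} = 47089$)
$\left(1138010 + N\right) + Q{\left(u \right)} = \left(1138010 + 47089\right) + \left(\frac{5}{2} + \frac{911}{569}\right) = 1185099 + \left(\frac{5}{2} + 911 \cdot \frac{1}{569}\right) = 1185099 + \left(\frac{5}{2} + \frac{911}{569}\right) = 1185099 + \frac{4667}{1138} = \frac{1348647329}{1138}$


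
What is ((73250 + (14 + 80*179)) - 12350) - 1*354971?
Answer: -279737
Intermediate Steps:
((73250 + (14 + 80*179)) - 12350) - 1*354971 = ((73250 + (14 + 14320)) - 12350) - 354971 = ((73250 + 14334) - 12350) - 354971 = (87584 - 12350) - 354971 = 75234 - 354971 = -279737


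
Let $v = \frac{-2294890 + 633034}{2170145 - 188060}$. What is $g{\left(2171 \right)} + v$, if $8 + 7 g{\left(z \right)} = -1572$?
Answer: $- \frac{149682252}{660695} \approx -226.55$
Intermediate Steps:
$g{\left(z \right)} = - \frac{1580}{7}$ ($g{\left(z \right)} = - \frac{8}{7} + \frac{1}{7} \left(-1572\right) = - \frac{8}{7} - \frac{1572}{7} = - \frac{1580}{7}$)
$v = - \frac{79136}{94385}$ ($v = - \frac{1661856}{1982085} = \left(-1661856\right) \frac{1}{1982085} = - \frac{79136}{94385} \approx -0.83844$)
$g{\left(2171 \right)} + v = - \frac{1580}{7} - \frac{79136}{94385} = - \frac{149682252}{660695}$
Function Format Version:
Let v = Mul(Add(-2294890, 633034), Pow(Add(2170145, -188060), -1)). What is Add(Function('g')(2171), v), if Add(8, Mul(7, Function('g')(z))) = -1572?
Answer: Rational(-149682252, 660695) ≈ -226.55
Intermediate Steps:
Function('g')(z) = Rational(-1580, 7) (Function('g')(z) = Add(Rational(-8, 7), Mul(Rational(1, 7), -1572)) = Add(Rational(-8, 7), Rational(-1572, 7)) = Rational(-1580, 7))
v = Rational(-79136, 94385) (v = Mul(-1661856, Pow(1982085, -1)) = Mul(-1661856, Rational(1, 1982085)) = Rational(-79136, 94385) ≈ -0.83844)
Add(Function('g')(2171), v) = Add(Rational(-1580, 7), Rational(-79136, 94385)) = Rational(-149682252, 660695)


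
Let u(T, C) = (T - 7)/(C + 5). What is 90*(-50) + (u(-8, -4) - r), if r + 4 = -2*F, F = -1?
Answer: -4513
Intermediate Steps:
u(T, C) = (-7 + T)/(5 + C)
r = -2 (r = -4 - 2*(-1) = -4 + 2 = -2)
90*(-50) + (u(-8, -4) - r) = 90*(-50) + ((-7 - 8)/(5 - 4) - 1*(-2)) = -4500 + (-15/1 + 2) = -4500 + (1*(-15) + 2) = -4500 + (-15 + 2) = -4500 - 13 = -4513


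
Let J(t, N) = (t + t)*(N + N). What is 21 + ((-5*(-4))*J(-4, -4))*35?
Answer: 44821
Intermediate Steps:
J(t, N) = 4*N*t (J(t, N) = (2*t)*(2*N) = 4*N*t)
21 + ((-5*(-4))*J(-4, -4))*35 = 21 + ((-5*(-4))*(4*(-4)*(-4)))*35 = 21 + (20*64)*35 = 21 + 1280*35 = 21 + 44800 = 44821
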